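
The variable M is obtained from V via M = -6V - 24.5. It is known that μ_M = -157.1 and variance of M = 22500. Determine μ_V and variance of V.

μ_V = 22.1, variance of V = 625

From M = -6V - 24.5: μ_M = a·μ_V + b, so μ_V = (μ_M − b)/a = (-157.1 − (-24.5))/(-6) = 22.1.
variance of M = a²·variance of V, so variance of V = 22500/(-6)² = 625.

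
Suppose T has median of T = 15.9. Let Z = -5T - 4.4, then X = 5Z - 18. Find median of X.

median of X = -437.5

median of Z = (-5)·15.9 + (-4.4) = -83.9.
median of X = 5·(-83.9) + (-18) = -437.5.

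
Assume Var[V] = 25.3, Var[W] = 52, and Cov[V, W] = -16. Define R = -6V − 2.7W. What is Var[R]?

Var[R] = 771.48

Var[R] = a²·Var[V] + b²·Var[W] + 2ab·Cov[V, W] with a = -6, b = -2.7.
= (-6)²·25.3 + (-2.7)²·52 + 2·(-6)·(-2.7)·(-16)
= 910.8 + 379.08 + (-518.4) = 771.48.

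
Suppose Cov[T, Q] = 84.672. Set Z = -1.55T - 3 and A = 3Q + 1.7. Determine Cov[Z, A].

Cov[Z, A] = a·c·Cov[T, Q] = (-1.55)·3·84.672 = -393.7248. Additive constants drop out.

Cov[Z, A] = -393.7248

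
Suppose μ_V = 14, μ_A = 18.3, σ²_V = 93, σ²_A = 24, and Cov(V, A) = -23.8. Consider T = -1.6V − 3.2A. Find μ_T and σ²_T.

μ_T = -80.96, σ²_T = 240.128

μ_T = (-1.6)·μ_V + (-3.2)·μ_A = (-1.6)·14 + (-3.2)·18.3 = -80.96.
σ²_T = a²·σ²_V + b²·σ²_A + 2ab·Cov(V, A) with a = -1.6, b = -3.2.
= (-1.6)²·93 + (-3.2)²·24 + 2·(-1.6)·(-3.2)·(-23.8)
= 238.08 + 245.76 + (-243.712) = 240.128.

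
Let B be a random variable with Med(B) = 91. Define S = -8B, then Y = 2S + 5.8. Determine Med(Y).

Med(S) = (-8)·91 = -728.
Med(Y) = 2·(-728) + 5.8 = -1450.2.

Med(Y) = -1450.2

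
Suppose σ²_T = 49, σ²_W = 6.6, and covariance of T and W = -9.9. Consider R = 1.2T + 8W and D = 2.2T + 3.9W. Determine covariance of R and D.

By bilinearity, covariance of R and D = ac·σ²_T + bd·σ²_W + (ad+bc)·covariance of T and W, with a=1.2, b=8, c=2.2, d=3.9.
ac·σ²_T = 1.2·2.2·49 = 129.36
bd·σ²_W = 8·3.9·6.6 = 205.92
(ad+bc)·covariance of T and W = (22.28)·(-9.9) = -220.572
covariance of R and D = 129.36 + 205.92 + (-220.572) = 114.708.

covariance of R and D = 114.708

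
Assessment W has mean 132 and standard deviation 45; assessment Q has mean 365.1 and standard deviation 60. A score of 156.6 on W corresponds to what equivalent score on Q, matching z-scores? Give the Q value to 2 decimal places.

Q = 397.90

z = (156.6 − 132)/45 ≈ 0.5467.
Q = 365.1 + z·60 = 365.1 + (156.6 − 132)·60/45 = 397.90.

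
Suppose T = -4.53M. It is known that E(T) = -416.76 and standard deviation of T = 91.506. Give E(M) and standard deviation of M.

From T = -4.53M: E(T) = a·E(M) + b, so E(M) = (E(T) − b)/a = (-416.76 − 0)/(-4.53) = 92.
standard deviation of T = |a|·standard deviation of M, so standard deviation of M = 91.506/|-4.53| = 20.2.

E(M) = 92, standard deviation of M = 20.2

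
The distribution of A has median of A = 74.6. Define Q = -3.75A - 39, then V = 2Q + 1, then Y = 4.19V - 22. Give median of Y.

median of Q = (-3.75)·74.6 + (-39) = -318.75.
median of V = 2·(-318.75) + 1 = -636.5.
median of Y = 4.19·(-636.5) + (-22) = -2688.935.

median of Y = -2688.935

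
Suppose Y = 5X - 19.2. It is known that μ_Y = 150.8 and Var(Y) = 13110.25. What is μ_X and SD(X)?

μ_X = 34, SD(X) = 22.9

From Y = 5X - 19.2: μ_Y = a·μ_X + b, so μ_X = (μ_Y − b)/a = (150.8 − (-19.2))/5 = 34.
SD(Y) = √13110.25 = 114.5.
SD(Y) = |a|·SD(X), so SD(X) = 114.5/|5| = 22.9.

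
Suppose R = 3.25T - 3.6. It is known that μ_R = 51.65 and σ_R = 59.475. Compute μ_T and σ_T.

From R = 3.25T - 3.6: μ_R = a·μ_T + b, so μ_T = (μ_R − b)/a = (51.65 − (-3.6))/3.25 = 17.
σ_R = |a|·σ_T, so σ_T = 59.475/|3.25| = 18.3.

μ_T = 17, σ_T = 18.3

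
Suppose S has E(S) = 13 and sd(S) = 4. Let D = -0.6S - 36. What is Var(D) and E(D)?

Var(D) = 5.76, E(D) = -43.8

D = -0.6S - 36 is linear with a = -0.6, b = -36.
Var(S) = 4² = 16.
Var(D) = a²·Var(S) = (-0.6)²·16 = 5.76 (the additive constant -36 does not affect variance).
E(D) = a·E(S) + b = (-0.6)·13 + (-36) = -43.8.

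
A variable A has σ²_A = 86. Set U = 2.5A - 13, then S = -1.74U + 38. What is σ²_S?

σ²_S = 1627.335

σ²_U = 2.5²·86 = 537.5.
σ²_S = (-1.74)²·537.5 = 1627.335.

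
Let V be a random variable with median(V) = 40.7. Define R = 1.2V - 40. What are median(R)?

A linear map preserves order up to sign, so median(R) = a·median(V) + b = 1.2·40.7 + (-40) = 8.84.

median(R) = 8.84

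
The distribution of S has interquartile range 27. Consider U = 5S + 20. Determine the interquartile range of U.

Under U = aS + b, IQR(U) = |a|·IQR(S) = |5|·27 = 135 (shifts cancel; spread scales by |a|).

IQR(U) = 135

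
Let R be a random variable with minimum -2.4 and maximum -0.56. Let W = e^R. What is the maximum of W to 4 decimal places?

max(W) = 0.5712

e^R is increasing on this domain, so max(W) comes from max(R) = -0.56: max(W) = exp(-0.56) ≈ 0.5712.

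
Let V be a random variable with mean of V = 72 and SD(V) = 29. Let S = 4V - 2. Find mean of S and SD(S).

mean of S = 286, SD(S) = 116

S = 4V - 2 is linear with a = 4, b = -2.
mean of S = a·mean of V + b = 4·72 + (-2) = 286.
SD(S) = |a|·SD(V) = |4|·29 = 116.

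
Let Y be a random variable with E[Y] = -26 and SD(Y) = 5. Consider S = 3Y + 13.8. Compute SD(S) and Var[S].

SD(S) = 15, Var[S] = 225

S = 3Y + 13.8 is linear with a = 3, b = 13.8.
SD(S) = |a|·SD(Y) = |3|·5 = 15.
Var[Y] = 5² = 25.
Var[S] = a²·Var[Y] = 3²·25 = 225 (the additive constant 13.8 does not affect variance).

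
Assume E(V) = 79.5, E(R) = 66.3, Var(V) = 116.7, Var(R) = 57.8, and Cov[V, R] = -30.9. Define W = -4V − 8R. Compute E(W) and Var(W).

E(W) = -848.4, Var(W) = 3588.8

E(W) = (-4)·E(V) + (-8)·E(R) = (-4)·79.5 + (-8)·66.3 = -848.4.
Var(W) = a²·Var(V) + b²·Var(R) + 2ab·Cov[V, R] with a = -4, b = -8.
= (-4)²·116.7 + (-8)²·57.8 + 2·(-4)·(-8)·(-30.9)
= 1867.2 + 3699.2 + (-1977.6) = 3588.8.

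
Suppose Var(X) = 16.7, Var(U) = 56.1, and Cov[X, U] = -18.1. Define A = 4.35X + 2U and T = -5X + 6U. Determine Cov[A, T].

By bilinearity, Cov[A, T] = ac·Var(X) + bd·Var(U) + (ad+bc)·Cov[X, U], with a=4.35, b=2, c=-5, d=6.
ac·Var(X) = 4.35·(-5)·16.7 = -363.225
bd·Var(U) = 2·6·56.1 = 673.2
(ad+bc)·Cov[X, U] = (16.1)·(-18.1) = -291.41
Cov[A, T] = -363.225 + 673.2 + (-291.41) = 18.565.

Cov[A, T] = 18.565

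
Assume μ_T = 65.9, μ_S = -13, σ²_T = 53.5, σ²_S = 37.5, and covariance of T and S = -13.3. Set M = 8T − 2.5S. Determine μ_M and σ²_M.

μ_M = 8·μ_T + (-2.5)·μ_S = 8·65.9 + (-2.5)·(-13) = 559.7.
σ²_M = a²·σ²_T + b²·σ²_S + 2ab·covariance of T and S with a = 8, b = -2.5.
= 8²·53.5 + (-2.5)²·37.5 + 2·8·(-2.5)·(-13.3)
= 3424 + 234.375 + 532 = 4190.375.

μ_M = 559.7, σ²_M = 4190.375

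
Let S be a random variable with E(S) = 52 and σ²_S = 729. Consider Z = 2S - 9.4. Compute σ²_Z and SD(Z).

Z = 2S - 9.4 is linear with a = 2, b = -9.4.
σ²_Z = a²·σ²_S = 2²·729 = 2916 (the additive constant -9.4 does not affect variance).
SD(S) = √729 = 27.
SD(Z) = |a|·SD(S) = |2|·27 = 54.

σ²_Z = 2916, SD(Z) = 54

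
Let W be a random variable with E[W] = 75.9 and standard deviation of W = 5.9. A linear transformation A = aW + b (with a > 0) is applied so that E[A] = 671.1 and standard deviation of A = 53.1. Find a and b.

a = 9, b = -12

standard deviation of A = a·standard deviation of W (a > 0), so a = 53.1/5.9 = 9.
E[A] = a·E[W] + b, so b = 671.1 − 9·75.9 = -12.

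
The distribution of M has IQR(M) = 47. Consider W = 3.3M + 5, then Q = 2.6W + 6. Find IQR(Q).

IQR(Q) = 403.26

IQR(W) = |3.3|·47 = 155.1.
IQR(Q) = |2.6|·155.1 = 403.26.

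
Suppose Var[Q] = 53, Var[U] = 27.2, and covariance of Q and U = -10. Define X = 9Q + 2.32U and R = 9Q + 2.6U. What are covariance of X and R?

By bilinearity, covariance of X and R = ac·Var[Q] + bd·Var[U] + (ad+bc)·covariance of Q and U, with a=9, b=2.32, c=9, d=2.6.
ac·Var[Q] = 9·9·53 = 4293
bd·Var[U] = 2.32·2.6·27.2 = 164.0704
(ad+bc)·covariance of Q and U = (44.28)·(-10) = -442.8
covariance of X and R = 4293 + 164.0704 + (-442.8) = 4014.2704.

covariance of X and R = 4014.2704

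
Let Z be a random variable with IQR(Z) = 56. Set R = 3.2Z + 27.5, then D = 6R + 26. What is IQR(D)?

IQR(D) = 1075.2

IQR(R) = |3.2|·56 = 179.2.
IQR(D) = |6|·179.2 = 1075.2.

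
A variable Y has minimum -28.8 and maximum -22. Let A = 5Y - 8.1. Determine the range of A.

Range(A) = 34

Range of Y = -22 − (-28.8) = 6.8.
Range(A) = |a|·Range(Y) = |5|·6.8 = 34.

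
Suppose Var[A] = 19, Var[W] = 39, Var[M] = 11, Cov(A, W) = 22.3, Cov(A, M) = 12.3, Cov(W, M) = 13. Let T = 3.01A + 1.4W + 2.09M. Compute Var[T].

Var[T] = 715.40754

Var[T] = a²·Var[A] + b²·Var[W] + c²·Var[M] + 2ab·Cov(A, W) + 2ac·Cov(A, M) + 2bc·Cov(W, M), with a = 3.01, b = 1.4, c = 2.09.
= 172.1419 + 76.44 + 48.0491 + 187.9444 + 154.75614 + 76.076
= 715.40754.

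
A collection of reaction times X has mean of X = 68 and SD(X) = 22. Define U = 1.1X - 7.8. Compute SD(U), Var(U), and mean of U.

SD(U) = 24.2, Var(U) = 585.64, mean of U = 67

U = 1.1X - 7.8 is linear with a = 1.1, b = -7.8.
SD(U) = |a|·SD(X) = |1.1|·22 = 24.2.
Var(X) = 22² = 484.
Var(U) = a²·Var(X) = 1.1²·484 = 585.64 (the additive constant -7.8 does not affect variance).
mean of U = a·mean of X + b = 1.1·68 + (-7.8) = 67.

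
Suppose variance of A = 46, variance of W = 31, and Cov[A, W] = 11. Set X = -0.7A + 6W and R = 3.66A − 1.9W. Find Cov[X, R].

By bilinearity, Cov[X, R] = ac·variance of A + bd·variance of W + (ad+bc)·Cov[A, W], with a=-0.7, b=6, c=3.66, d=-1.9.
ac·variance of A = (-0.7)·3.66·46 = -117.852
bd·variance of W = 6·(-1.9)·31 = -353.4
(ad+bc)·Cov[A, W] = (23.29)·11 = 256.19
Cov[X, R] = -117.852 + (-353.4) + 256.19 = -215.062.

Cov[X, R] = -215.062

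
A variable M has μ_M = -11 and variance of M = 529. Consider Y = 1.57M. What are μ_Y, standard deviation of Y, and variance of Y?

μ_Y = -17.27, standard deviation of Y = 36.11, variance of Y = 1303.9321

Y = 1.57M is linear with a = 1.57, b = 0.
μ_Y = a·μ_M + b = 1.57·(-11) = -17.27.
standard deviation of M = √529 = 23.
standard deviation of Y = |a|·standard deviation of M = |1.57|·23 = 36.11.
variance of Y = a²·variance of M = 1.57²·529 = 1303.9321.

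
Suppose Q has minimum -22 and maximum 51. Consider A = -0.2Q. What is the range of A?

Range of Q = 51 − (-22) = 73.
Range(A) = |a|·Range(Q) = |-0.2|·73 = 14.6.

Range(A) = 14.6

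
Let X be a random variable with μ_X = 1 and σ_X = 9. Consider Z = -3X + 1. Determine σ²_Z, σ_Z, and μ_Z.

σ²_Z = 729, σ_Z = 27, μ_Z = -2

Z = -3X + 1 is linear with a = -3, b = 1.
σ²_X = 9² = 81.
σ²_Z = a²·σ²_X = (-3)²·81 = 729 (the additive constant 1 does not affect variance).
σ_Z = |a|·σ_X = |-3|·9 = 27.
μ_Z = a·μ_X + b = (-3)·1 + 1 = -2.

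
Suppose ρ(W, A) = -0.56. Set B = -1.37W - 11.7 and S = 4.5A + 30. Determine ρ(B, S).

Linear rescalings preserve |correlation|; the slopes -1.37 and 4.5 have opposite signs, so the correlation flips sign: ρ(B, S) = −ρ(W, A) = 0.56.

ρ(B, S) = 0.56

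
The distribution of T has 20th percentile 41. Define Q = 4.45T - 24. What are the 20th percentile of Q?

20th percentile of Q = 158.45

Since a = 4.45 > 0 the transformation is increasing, so the 20th percentile of Q = a·(P_{20} of T) + b = 4.45·41 + (-24) = 158.45.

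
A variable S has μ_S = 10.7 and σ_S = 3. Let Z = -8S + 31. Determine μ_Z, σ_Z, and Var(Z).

Z = -8S + 31 is linear with a = -8, b = 31.
μ_Z = a·μ_S + b = (-8)·10.7 + 31 = -54.6.
σ_Z = |a|·σ_S = |-8|·3 = 24.
Var(S) = 3² = 9.
Var(Z) = a²·Var(S) = (-8)²·9 = 576 (the additive constant 31 does not affect variance).

μ_Z = -54.6, σ_Z = 24, Var(Z) = 576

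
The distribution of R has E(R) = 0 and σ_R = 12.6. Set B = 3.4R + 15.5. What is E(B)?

B = 3.4R + 15.5 is linear with a = 3.4, b = 15.5.
E(B) = a·E(R) + b = 3.4·0 + 15.5 = 15.5.

E(B) = 15.5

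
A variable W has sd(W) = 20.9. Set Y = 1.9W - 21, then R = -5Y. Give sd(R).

sd(R) = 198.55

sd(Y) = |1.9|·20.9 = 39.71.
sd(R) = |-5|·39.71 = 198.55.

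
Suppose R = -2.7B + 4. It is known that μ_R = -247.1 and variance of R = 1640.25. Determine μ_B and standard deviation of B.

μ_B = 93, standard deviation of B = 15

From R = -2.7B + 4: μ_R = a·μ_B + b, so μ_B = (μ_R − b)/a = (-247.1 − 4)/(-2.7) = 93.
standard deviation of R = √1640.25 = 40.5.
standard deviation of R = |a|·standard deviation of B, so standard deviation of B = 40.5/|-2.7| = 15.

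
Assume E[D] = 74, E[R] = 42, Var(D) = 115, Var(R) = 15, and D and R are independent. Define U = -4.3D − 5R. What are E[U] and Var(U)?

E[U] = (-4.3)·E[D] + (-5)·E[R] = (-4.3)·74 + (-5)·42 = -528.2.
Var(U) = a²·Var(D) + b²·Var(R) + 2ab·Cov(D, R) with a = -4.3, b = -5.
Independence gives Cov(D, R) = 0.
= (-4.3)²·115 + (-5)²·15 + 2·(-4.3)·(-5)·0
= 2126.35 + 375 + 0 = 2501.35.

E[U] = -528.2, Var(U) = 2501.35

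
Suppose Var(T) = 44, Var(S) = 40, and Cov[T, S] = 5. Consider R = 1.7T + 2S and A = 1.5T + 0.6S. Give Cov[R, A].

By bilinearity, Cov[R, A] = ac·Var(T) + bd·Var(S) + (ad+bc)·Cov[T, S], with a=1.7, b=2, c=1.5, d=0.6.
ac·Var(T) = 1.7·1.5·44 = 112.2
bd·Var(S) = 2·0.6·40 = 48
(ad+bc)·Cov[T, S] = (4.02)·5 = 20.1
Cov[R, A] = 112.2 + 48 + 20.1 = 180.3.

Cov[R, A] = 180.3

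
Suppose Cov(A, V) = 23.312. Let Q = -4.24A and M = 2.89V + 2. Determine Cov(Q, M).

Cov(Q, M) = a·c·Cov(A, V) = (-4.24)·2.89·23.312 = -285.6559232. Additive constants drop out.

Cov(Q, M) = -285.6559232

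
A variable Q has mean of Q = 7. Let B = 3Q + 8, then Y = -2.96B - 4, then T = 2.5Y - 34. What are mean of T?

mean of B = 3·7 + 8 = 29.
mean of Y = (-2.96)·29 + (-4) = -89.84.
mean of T = 2.5·(-89.84) + (-34) = -258.6.

mean of T = -258.6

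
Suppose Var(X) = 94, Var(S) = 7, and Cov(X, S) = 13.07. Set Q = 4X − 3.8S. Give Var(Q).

Var(Q) = 1207.752

Var(Q) = a²·Var(X) + b²·Var(S) + 2ab·Cov(X, S) with a = 4, b = -3.8.
= 4²·94 + (-3.8)²·7 + 2·4·(-3.8)·13.07
= 1504 + 101.08 + (-397.328) = 1207.752.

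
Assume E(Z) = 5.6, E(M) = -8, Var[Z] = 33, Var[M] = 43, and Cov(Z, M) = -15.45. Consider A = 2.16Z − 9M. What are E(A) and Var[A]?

E(A) = 2.16·E(Z) + (-9)·E(M) = 2.16·5.6 + (-9)·(-8) = 84.096.
Var[A] = a²·Var[Z] + b²·Var[M] + 2ab·Cov(Z, M) with a = 2.16, b = -9.
= 2.16²·33 + (-9)²·43 + 2·2.16·(-9)·(-15.45)
= 153.9648 + 3483 + 600.696 = 4237.6608.

E(A) = 84.096, Var[A] = 4237.6608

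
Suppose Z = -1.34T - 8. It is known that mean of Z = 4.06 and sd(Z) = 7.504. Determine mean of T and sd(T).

From Z = -1.34T - 8: mean of Z = a·mean of T + b, so mean of T = (mean of Z − b)/a = (4.06 − (-8))/(-1.34) = -9.
sd(Z) = |a|·sd(T), so sd(T) = 7.504/|-1.34| = 5.6.

mean of T = -9, sd(T) = 5.6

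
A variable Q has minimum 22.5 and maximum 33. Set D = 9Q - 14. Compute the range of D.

Range of Q = 33 − 22.5 = 10.5.
Range(D) = |a|·Range(Q) = |9|·10.5 = 94.5.

Range(D) = 94.5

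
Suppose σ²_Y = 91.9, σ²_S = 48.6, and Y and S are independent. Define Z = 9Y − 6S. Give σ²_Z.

σ²_Z = a²·σ²_Y + b²·σ²_S + 2ab·Cov(Y, S) with a = 9, b = -6.
Independence gives Cov(Y, S) = 0.
= 9²·91.9 + (-6)²·48.6 + 2·9·(-6)·0
= 7443.9 + 1749.6 + 0 = 9193.5.

σ²_Z = 9193.5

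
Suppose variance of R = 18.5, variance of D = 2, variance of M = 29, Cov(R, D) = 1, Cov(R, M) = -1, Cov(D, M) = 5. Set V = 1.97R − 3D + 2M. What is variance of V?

variance of V = 126.09665

variance of V = a²·variance of R + b²·variance of D + c²·variance of M + 2ab·Cov(R, D) + 2ac·Cov(R, M) + 2bc·Cov(D, M), with a = 1.97, b = -3, c = 2.
= 71.79665 + 18 + 116 + (-11.82) + (-7.88) + (-60)
= 126.09665.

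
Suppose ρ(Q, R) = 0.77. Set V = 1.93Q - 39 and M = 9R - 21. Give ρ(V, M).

Linear rescalings preserve correlation up to sign; here the slopes 1.93 and 9 have the same sign, so ρ(V, M) = ρ(Q, R) = 0.77.

ρ(V, M) = 0.77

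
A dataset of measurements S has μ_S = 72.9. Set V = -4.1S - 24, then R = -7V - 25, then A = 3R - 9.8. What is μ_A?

μ_V = (-4.1)·72.9 + (-24) = -322.89.
μ_R = (-7)·(-322.89) + (-25) = 2235.23.
μ_A = 3·2235.23 + (-9.8) = 6695.89.

μ_A = 6695.89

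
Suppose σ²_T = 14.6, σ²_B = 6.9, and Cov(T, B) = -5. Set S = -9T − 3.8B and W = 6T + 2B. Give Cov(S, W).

By bilinearity, Cov(S, W) = ac·σ²_T + bd·σ²_B + (ad+bc)·Cov(T, B), with a=-9, b=-3.8, c=6, d=2.
ac·σ²_T = (-9)·6·14.6 = -788.4
bd·σ²_B = (-3.8)·2·6.9 = -52.44
(ad+bc)·Cov(T, B) = (-40.8)·(-5) = 204
Cov(S, W) = -788.4 + (-52.44) + 204 = -636.84.

Cov(S, W) = -636.84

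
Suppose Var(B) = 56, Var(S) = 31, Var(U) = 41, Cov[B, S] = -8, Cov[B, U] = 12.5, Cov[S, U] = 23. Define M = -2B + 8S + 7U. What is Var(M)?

Var(M) = a²·Var(B) + b²·Var(S) + c²·Var(U) + 2ab·Cov[B, S] + 2ac·Cov[B, U] + 2bc·Cov[S, U], with a = -2, b = 8, c = 7.
= 224 + 1984 + 2009 + 256 + (-350) + 2576
= 6699.

Var(M) = 6699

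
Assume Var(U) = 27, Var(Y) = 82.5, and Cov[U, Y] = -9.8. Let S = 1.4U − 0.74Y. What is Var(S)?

Var(S) = 118.4026

Var(S) = a²·Var(U) + b²·Var(Y) + 2ab·Cov[U, Y] with a = 1.4, b = -0.74.
= 1.4²·27 + (-0.74)²·82.5 + 2·1.4·(-0.74)·(-9.8)
= 52.92 + 45.177 + 20.3056 = 118.4026.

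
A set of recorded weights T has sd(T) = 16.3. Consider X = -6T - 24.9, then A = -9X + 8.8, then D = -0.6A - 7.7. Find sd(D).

sd(D) = 528.12

sd(X) = |-6|·16.3 = 97.8.
sd(A) = |-9|·97.8 = 880.2.
sd(D) = |-0.6|·880.2 = 528.12.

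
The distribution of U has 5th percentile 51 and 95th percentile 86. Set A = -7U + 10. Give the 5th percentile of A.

Since a = -7 < 0 the transformation is decreasing, reversing order: the 5th percentile of A corresponds to the 95th percentile of U.
So P_{5}(A) = a·P_{95}(U) + b = (-7)·86 + 10 = -592.

5th percentile of A = -592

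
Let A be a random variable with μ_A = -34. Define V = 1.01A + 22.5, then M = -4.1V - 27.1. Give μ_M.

μ_M = 21.444

μ_V = 1.01·(-34) + 22.5 = -11.84.
μ_M = (-4.1)·(-11.84) + (-27.1) = 21.444.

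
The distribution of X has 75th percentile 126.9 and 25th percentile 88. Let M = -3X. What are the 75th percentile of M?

75th percentile of M = -264

Since a = -3 < 0 the transformation is decreasing, reversing order: the 75th percentile of M corresponds to the 25th percentile of X.
So P_{75}(M) = a·P_{25}(X) + b = (-3)·88 = -264.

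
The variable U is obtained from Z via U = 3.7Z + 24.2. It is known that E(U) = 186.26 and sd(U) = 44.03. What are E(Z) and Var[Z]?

E(Z) = 43.8, Var[Z] = 141.61

From U = 3.7Z + 24.2: E(U) = a·E(Z) + b, so E(Z) = (E(U) − b)/a = (186.26 − 24.2)/3.7 = 43.8.
Var[U] = 44.03² = 1938.6409.
Var[U] = a²·Var[Z], so Var[Z] = 1938.6409/3.7² = 141.61.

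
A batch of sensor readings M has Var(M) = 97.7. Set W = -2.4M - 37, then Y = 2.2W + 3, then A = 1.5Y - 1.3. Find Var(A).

Var(W) = (-2.4)²·97.7 = 562.752.
Var(Y) = 2.2²·562.752 = 2723.71968.
Var(A) = 1.5²·2723.71968 = 6128.36928.

Var(A) = 6128.36928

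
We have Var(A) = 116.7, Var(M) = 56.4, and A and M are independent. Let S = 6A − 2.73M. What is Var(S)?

Var(S) = a²·Var(A) + b²·Var(M) + 2ab·Cov[A, M] with a = 6, b = -2.73.
Independence gives Cov[A, M] = 0.
= 6²·116.7 + (-2.73)²·56.4 + 2·6·(-2.73)·0
= 4201.2 + 420.34356 + 0 = 4621.54356.

Var(S) = 4621.54356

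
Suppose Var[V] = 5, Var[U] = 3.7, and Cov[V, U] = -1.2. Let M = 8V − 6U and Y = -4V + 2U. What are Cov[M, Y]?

Cov[M, Y] = -252.4

By bilinearity, Cov[M, Y] = ac·Var[V] + bd·Var[U] + (ad+bc)·Cov[V, U], with a=8, b=-6, c=-4, d=2.
ac·Var[V] = 8·(-4)·5 = -160
bd·Var[U] = (-6)·2·3.7 = -44.4
(ad+bc)·Cov[V, U] = (40)·(-1.2) = -48
Cov[M, Y] = -160 + (-44.4) + (-48) = -252.4.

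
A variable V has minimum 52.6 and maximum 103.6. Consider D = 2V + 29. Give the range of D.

Range(D) = 102

Range of V = 103.6 − 52.6 = 51.
Range(D) = |a|·Range(V) = |2|·51 = 102.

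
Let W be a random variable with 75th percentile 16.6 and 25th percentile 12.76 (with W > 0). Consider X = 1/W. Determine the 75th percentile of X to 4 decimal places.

75th percentile of X = 0.0784

1/W is decreasing on W > 0, so percentile order reverses: P_{75}(X) uses P_{25}(W) = 12.76.
P_{75}(X) = 1/12.76 ≈ 0.0784.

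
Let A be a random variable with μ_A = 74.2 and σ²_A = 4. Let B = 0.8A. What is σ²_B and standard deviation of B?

B = 0.8A is linear with a = 0.8, b = 0.
σ²_B = a²·σ²_A = 0.8²·4 = 2.56.
standard deviation of A = √4 = 2.
standard deviation of B = |a|·standard deviation of A = |0.8|·2 = 1.6.

σ²_B = 2.56, standard deviation of B = 1.6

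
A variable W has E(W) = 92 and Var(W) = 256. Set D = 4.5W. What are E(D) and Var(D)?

E(D) = 414, Var(D) = 5184

D = 4.5W is linear with a = 4.5, b = 0.
E(D) = a·E(W) + b = 4.5·92 = 414.
Var(D) = a²·Var(W) = 4.5²·256 = 5184.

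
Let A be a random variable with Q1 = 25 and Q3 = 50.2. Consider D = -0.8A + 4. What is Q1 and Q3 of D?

Q1(D) = -36.16, Q3(D) = -16

a = -0.8 < 0 reverses order: Q1(D) comes from Q3(A), Q3(D) from Q1(A).
Q1(D) = (-0.8)·50.2 + 4 = -36.16; Q3(D) = (-0.8)·25 + 4 = -16.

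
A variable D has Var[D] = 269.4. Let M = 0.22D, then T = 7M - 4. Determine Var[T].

Var[M] = 0.22²·269.4 = 13.03896.
Var[T] = 7²·13.03896 = 638.90904.

Var[T] = 638.90904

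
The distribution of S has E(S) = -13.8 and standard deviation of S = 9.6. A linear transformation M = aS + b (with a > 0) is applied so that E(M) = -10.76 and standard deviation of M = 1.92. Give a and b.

a = 0.2, b = -8

standard deviation of M = a·standard deviation of S (a > 0), so a = 1.92/9.6 = 0.2.
E(M) = a·E(S) + b, so b = -10.76 − 0.2·(-13.8) = -8.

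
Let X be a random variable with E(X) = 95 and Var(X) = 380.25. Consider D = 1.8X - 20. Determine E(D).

D = 1.8X - 20 is linear with a = 1.8, b = -20.
E(D) = a·E(X) + b = 1.8·95 + (-20) = 151.

E(D) = 151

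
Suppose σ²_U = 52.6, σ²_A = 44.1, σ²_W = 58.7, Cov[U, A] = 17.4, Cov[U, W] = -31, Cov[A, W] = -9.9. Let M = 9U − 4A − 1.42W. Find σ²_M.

σ²_M = a²·σ²_U + b²·σ²_A + c²·σ²_W + 2ab·Cov[U, A] + 2ac·Cov[U, W] + 2bc·Cov[A, W], with a = 9, b = -4, c = -1.42.
= 4260.6 + 705.6 + 118.36268 + (-1252.8) + 792.36 + (-112.464)
= 4511.65868.

σ²_M = 4511.65868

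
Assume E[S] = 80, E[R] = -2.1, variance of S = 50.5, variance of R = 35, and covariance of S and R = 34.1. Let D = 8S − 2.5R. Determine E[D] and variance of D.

E[D] = 8·E[S] + (-2.5)·E[R] = 8·80 + (-2.5)·(-2.1) = 645.25.
variance of D = a²·variance of S + b²·variance of R + 2ab·covariance of S and R with a = 8, b = -2.5.
= 8²·50.5 + (-2.5)²·35 + 2·8·(-2.5)·34.1
= 3232 + 218.75 + (-1364) = 2086.75.

E[D] = 645.25, variance of D = 2086.75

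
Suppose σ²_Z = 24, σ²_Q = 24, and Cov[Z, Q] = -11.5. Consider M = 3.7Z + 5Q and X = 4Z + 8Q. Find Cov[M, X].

Cov[M, X] = 744.8

By bilinearity, Cov[M, X] = ac·σ²_Z + bd·σ²_Q + (ad+bc)·Cov[Z, Q], with a=3.7, b=5, c=4, d=8.
ac·σ²_Z = 3.7·4·24 = 355.2
bd·σ²_Q = 5·8·24 = 960
(ad+bc)·Cov[Z, Q] = (49.6)·(-11.5) = -570.4
Cov[M, X] = 355.2 + 960 + (-570.4) = 744.8.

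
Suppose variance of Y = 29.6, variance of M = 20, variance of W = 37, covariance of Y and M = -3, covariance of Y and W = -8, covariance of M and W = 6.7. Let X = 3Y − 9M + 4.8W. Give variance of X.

variance of X = a²·variance of Y + b²·variance of M + c²·variance of W + 2ab·covariance of Y and M + 2ac·covariance of Y and W + 2bc·covariance of M and W, with a = 3, b = -9, c = 4.8.
= 266.4 + 1620 + 852.48 + 162 + (-230.4) + (-578.88)
= 2091.6.

variance of X = 2091.6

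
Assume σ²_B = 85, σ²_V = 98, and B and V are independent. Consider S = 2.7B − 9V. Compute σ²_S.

σ²_S = 8557.65

σ²_S = a²·σ²_B + b²·σ²_V + 2ab·Cov[B, V] with a = 2.7, b = -9.
Independence gives Cov[B, V] = 0.
= 2.7²·85 + (-9)²·98 + 2·2.7·(-9)·0
= 619.65 + 7938 + 0 = 8557.65.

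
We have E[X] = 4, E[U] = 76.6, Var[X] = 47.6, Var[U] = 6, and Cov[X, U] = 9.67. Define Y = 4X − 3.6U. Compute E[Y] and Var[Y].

E[Y] = -259.76, Var[Y] = 560.864

E[Y] = 4·E[X] + (-3.6)·E[U] = 4·4 + (-3.6)·76.6 = -259.76.
Var[Y] = a²·Var[X] + b²·Var[U] + 2ab·Cov[X, U] with a = 4, b = -3.6.
= 4²·47.6 + (-3.6)²·6 + 2·4·(-3.6)·9.67
= 761.6 + 77.76 + (-278.496) = 560.864.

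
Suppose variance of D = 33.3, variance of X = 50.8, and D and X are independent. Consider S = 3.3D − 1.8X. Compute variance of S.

variance of S = 527.229

variance of S = a²·variance of D + b²·variance of X + 2ab·Cov(D, X) with a = 3.3, b = -1.8.
Independence gives Cov(D, X) = 0.
= 3.3²·33.3 + (-1.8)²·50.8 + 2·3.3·(-1.8)·0
= 362.637 + 164.592 + 0 = 527.229.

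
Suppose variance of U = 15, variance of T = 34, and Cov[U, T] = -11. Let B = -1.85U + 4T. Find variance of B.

variance of B = a²·variance of U + b²·variance of T + 2ab·Cov[U, T] with a = -1.85, b = 4.
= (-1.85)²·15 + 4²·34 + 2·(-1.85)·4·(-11)
= 51.3375 + 544 + 162.8 = 758.1375.

variance of B = 758.1375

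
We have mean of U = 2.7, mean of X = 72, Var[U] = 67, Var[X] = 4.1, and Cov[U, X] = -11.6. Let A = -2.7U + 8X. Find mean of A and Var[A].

mean of A = (-2.7)·mean of U + 8·mean of X = (-2.7)·2.7 + 8·72 = 568.71.
Var[A] = a²·Var[U] + b²·Var[X] + 2ab·Cov[U, X] with a = -2.7, b = 8.
= (-2.7)²·67 + 8²·4.1 + 2·(-2.7)·8·(-11.6)
= 488.43 + 262.4 + 501.12 = 1251.95.

mean of A = 568.71, Var[A] = 1251.95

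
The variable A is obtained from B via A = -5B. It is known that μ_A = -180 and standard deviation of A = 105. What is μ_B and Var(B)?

From A = -5B: μ_A = a·μ_B + b, so μ_B = (μ_A − b)/a = (-180 − 0)/(-5) = 36.
Var(A) = 105² = 11025.
Var(A) = a²·Var(B), so Var(B) = 11025/(-5)² = 441.

μ_B = 36, Var(B) = 441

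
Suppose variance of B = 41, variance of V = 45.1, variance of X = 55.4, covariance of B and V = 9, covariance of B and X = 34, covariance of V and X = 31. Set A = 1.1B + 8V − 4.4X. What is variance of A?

variance of A = 1655.434

variance of A = a²·variance of B + b²·variance of V + c²·variance of X + 2ab·covariance of B and V + 2ac·covariance of B and X + 2bc·covariance of V and X, with a = 1.1, b = 8, c = -4.4.
= 49.61 + 2886.4 + 1072.544 + 158.4 + (-329.12) + (-2182.4)
= 1655.434.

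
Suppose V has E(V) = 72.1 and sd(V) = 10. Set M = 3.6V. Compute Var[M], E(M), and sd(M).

M = 3.6V is linear with a = 3.6, b = 0.
Var[V] = 10² = 100.
Var[M] = a²·Var[V] = 3.6²·100 = 1296.
E(M) = a·E(V) + b = 3.6·72.1 = 259.56.
sd(M) = |a|·sd(V) = |3.6|·10 = 36.

Var[M] = 1296, E(M) = 259.56, sd(M) = 36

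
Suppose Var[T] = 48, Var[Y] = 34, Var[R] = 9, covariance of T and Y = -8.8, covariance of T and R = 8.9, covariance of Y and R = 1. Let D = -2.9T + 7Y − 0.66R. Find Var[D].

Var[D] = a²·Var[T] + b²·Var[Y] + c²·Var[R] + 2ab·covariance of T and Y + 2ac·covariance of T and R + 2bc·covariance of Y and R, with a = -2.9, b = 7, c = -0.66.
= 403.68 + 1666 + 3.9204 + 357.28 + 34.0692 + (-9.24)
= 2455.7096.

Var[D] = 2455.7096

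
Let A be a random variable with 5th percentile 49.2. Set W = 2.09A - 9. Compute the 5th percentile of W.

5th percentile of W = 93.828

Since a = 2.09 > 0 the transformation is increasing, so the 5th percentile of W = a·(P_{5} of A) + b = 2.09·49.2 + (-9) = 93.828.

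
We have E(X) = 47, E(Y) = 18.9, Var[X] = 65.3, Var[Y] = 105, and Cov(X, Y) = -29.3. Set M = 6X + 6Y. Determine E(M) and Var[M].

E(M) = 6·E(X) + 6·E(Y) = 6·47 + 6·18.9 = 395.4.
Var[M] = a²·Var[X] + b²·Var[Y] + 2ab·Cov(X, Y) with a = 6, b = 6.
= 6²·65.3 + 6²·105 + 2·6·6·(-29.3)
= 2350.8 + 3780 + (-2109.6) = 4021.2.

E(M) = 395.4, Var[M] = 4021.2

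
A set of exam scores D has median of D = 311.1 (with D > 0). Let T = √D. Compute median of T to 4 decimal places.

√D is monotone on this domain, so median of T = √(311.1) ≈ 17.638.

median of T = 17.638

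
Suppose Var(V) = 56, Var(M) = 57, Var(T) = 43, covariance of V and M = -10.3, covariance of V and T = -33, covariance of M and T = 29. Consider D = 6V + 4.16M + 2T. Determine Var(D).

Var(D) = a²·Var(V) + b²·Var(M) + c²·Var(T) + 2ab·covariance of V and M + 2ac·covariance of V and T + 2bc·covariance of M and T, with a = 6, b = 4.16, c = 2.
= 2016 + 986.4192 + 172 + (-514.176) + (-792) + 482.56
= 2350.8032.

Var(D) = 2350.8032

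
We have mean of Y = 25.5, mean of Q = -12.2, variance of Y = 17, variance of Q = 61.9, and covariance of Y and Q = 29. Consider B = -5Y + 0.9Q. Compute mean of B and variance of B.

mean of B = -138.48, variance of B = 214.139

mean of B = (-5)·mean of Y + 0.9·mean of Q = (-5)·25.5 + 0.9·(-12.2) = -138.48.
variance of B = a²·variance of Y + b²·variance of Q + 2ab·covariance of Y and Q with a = -5, b = 0.9.
= (-5)²·17 + 0.9²·61.9 + 2·(-5)·0.9·29
= 425 + 50.139 + (-261) = 214.139.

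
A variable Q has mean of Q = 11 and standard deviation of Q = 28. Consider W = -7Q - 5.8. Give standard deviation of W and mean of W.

standard deviation of W = 196, mean of W = -82.8

W = -7Q - 5.8 is linear with a = -7, b = -5.8.
standard deviation of W = |a|·standard deviation of Q = |-7|·28 = 196.
mean of W = a·mean of Q + b = (-7)·11 + (-5.8) = -82.8.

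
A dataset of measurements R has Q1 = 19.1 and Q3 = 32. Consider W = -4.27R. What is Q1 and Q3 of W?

Q1(W) = -136.64, Q3(W) = -81.557

a = -4.27 < 0 reverses order: Q1(W) comes from Q3(R), Q3(W) from Q1(R).
Q1(W) = (-4.27)·32 = -136.64; Q3(W) = (-4.27)·19.1 = -81.557.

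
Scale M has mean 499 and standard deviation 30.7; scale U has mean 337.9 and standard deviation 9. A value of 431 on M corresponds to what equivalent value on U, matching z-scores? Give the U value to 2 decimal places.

U = 317.97

z = (431 − 499)/30.7 ≈ -2.215.
U = 337.9 + z·9 = 337.9 + (431 − 499)·9/30.7 ≈ 317.97.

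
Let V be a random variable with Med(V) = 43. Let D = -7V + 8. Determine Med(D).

Med(D) = -293

A linear map preserves order up to sign, so Med(D) = a·Med(V) + b = (-7)·43 + 8 = -293.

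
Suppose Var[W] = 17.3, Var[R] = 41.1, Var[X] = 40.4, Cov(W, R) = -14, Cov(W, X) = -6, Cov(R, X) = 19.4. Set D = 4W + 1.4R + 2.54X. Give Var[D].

Var[D] = a²·Var[W] + b²·Var[R] + c²·Var[X] + 2ab·Cov(W, R) + 2ac·Cov(W, X) + 2bc·Cov(R, X), with a = 4, b = 1.4, c = 2.54.
= 276.8 + 80.556 + 260.64464 + (-156.8) + (-121.92) + 137.9728
= 477.25344.

Var[D] = 477.25344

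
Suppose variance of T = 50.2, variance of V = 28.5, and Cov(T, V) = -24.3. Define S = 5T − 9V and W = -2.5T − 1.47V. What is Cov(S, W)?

Cov(S, W) = -618.59

By bilinearity, Cov(S, W) = ac·variance of T + bd·variance of V + (ad+bc)·Cov(T, V), with a=5, b=-9, c=-2.5, d=-1.47.
ac·variance of T = 5·(-2.5)·50.2 = -627.5
bd·variance of V = (-9)·(-1.47)·28.5 = 377.055
(ad+bc)·Cov(T, V) = (15.15)·(-24.3) = -368.145
Cov(S, W) = -627.5 + 377.055 + (-368.145) = -618.59.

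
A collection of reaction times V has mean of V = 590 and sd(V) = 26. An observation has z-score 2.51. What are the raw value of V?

V = 655.26

V = mean of V + z·sd(V) = 590 + 2.51·26 = 655.26.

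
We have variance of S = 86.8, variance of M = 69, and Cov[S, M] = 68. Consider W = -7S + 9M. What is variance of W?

variance of W = a²·variance of S + b²·variance of M + 2ab·Cov[S, M] with a = -7, b = 9.
= (-7)²·86.8 + 9²·69 + 2·(-7)·9·68
= 4253.2 + 5589 + (-8568) = 1274.2.

variance of W = 1274.2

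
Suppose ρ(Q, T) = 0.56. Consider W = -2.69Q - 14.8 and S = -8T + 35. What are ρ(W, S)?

Linear rescalings preserve correlation up to sign; here the slopes -2.69 and -8 have the same sign, so ρ(W, S) = ρ(Q, T) = 0.56.

ρ(W, S) = 0.56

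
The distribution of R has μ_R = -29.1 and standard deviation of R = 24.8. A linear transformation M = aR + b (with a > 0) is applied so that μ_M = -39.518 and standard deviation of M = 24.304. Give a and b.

a = 0.98, b = -11

standard deviation of M = a·standard deviation of R (a > 0), so a = 24.304/24.8 = 0.98.
μ_M = a·μ_R + b, so b = -39.518 − 0.98·(-29.1) = -11.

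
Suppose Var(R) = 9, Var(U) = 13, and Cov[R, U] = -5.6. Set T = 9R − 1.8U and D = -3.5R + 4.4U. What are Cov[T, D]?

Cov[T, D] = -643.5

By bilinearity, Cov[T, D] = ac·Var(R) + bd·Var(U) + (ad+bc)·Cov[R, U], with a=9, b=-1.8, c=-3.5, d=4.4.
ac·Var(R) = 9·(-3.5)·9 = -283.5
bd·Var(U) = (-1.8)·4.4·13 = -102.96
(ad+bc)·Cov[R, U] = (45.9)·(-5.6) = -257.04
Cov[T, D] = -283.5 + (-102.96) + (-257.04) = -643.5.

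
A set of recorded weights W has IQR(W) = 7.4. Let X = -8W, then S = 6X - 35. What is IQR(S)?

IQR(X) = |-8|·7.4 = 59.2.
IQR(S) = |6|·59.2 = 355.2.

IQR(S) = 355.2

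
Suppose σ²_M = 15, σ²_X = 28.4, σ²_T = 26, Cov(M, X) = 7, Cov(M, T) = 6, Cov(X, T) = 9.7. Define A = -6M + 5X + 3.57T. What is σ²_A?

σ²_A = a²·σ²_M + b²·σ²_X + c²·σ²_T + 2ab·Cov(M, X) + 2ac·Cov(M, T) + 2bc·Cov(X, T), with a = -6, b = 5, c = 3.57.
= 540 + 710 + 331.3674 + (-420) + (-257.04) + 346.29
= 1250.6174.

σ²_A = 1250.6174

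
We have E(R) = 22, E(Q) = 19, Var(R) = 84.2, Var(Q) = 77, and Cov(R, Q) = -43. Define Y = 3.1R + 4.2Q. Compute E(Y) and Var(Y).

E(Y) = 3.1·E(R) + 4.2·E(Q) = 3.1·22 + 4.2·19 = 148.
Var(Y) = a²·Var(R) + b²·Var(Q) + 2ab·Cov(R, Q) with a = 3.1, b = 4.2.
= 3.1²·84.2 + 4.2²·77 + 2·3.1·4.2·(-43)
= 809.162 + 1358.28 + (-1119.72) = 1047.722.

E(Y) = 148, Var(Y) = 1047.722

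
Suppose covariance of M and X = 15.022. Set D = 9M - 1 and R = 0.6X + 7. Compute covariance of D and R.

covariance of D and R = a·c·covariance of M and X = 9·0.6·15.022 = 81.1188. Additive constants drop out.

covariance of D and R = 81.1188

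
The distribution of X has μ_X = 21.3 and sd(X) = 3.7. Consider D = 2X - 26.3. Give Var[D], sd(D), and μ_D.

Var[D] = 54.76, sd(D) = 7.4, μ_D = 16.3

D = 2X - 26.3 is linear with a = 2, b = -26.3.
Var[X] = 3.7² = 13.69.
Var[D] = a²·Var[X] = 2²·13.69 = 54.76 (the additive constant -26.3 does not affect variance).
sd(D) = |a|·sd(X) = |2|·3.7 = 7.4.
μ_D = a·μ_X + b = 2·21.3 + (-26.3) = 16.3.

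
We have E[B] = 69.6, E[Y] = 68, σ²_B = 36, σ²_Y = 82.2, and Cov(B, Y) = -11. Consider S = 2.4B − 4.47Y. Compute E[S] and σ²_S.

E[S] = 2.4·E[B] + (-4.47)·E[Y] = 2.4·69.6 + (-4.47)·68 = -136.92.
σ²_S = a²·σ²_B + b²·σ²_Y + 2ab·Cov(B, Y) with a = 2.4, b = -4.47.
= 2.4²·36 + (-4.47)²·82.2 + 2·2.4·(-4.47)·(-11)
= 207.36 + 1642.42998 + 236.016 = 2085.80598.

E[S] = -136.92, σ²_S = 2085.80598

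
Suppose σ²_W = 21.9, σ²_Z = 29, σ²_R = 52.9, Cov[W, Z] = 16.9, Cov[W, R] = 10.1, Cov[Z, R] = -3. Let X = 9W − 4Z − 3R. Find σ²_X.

σ²_X = a²·σ²_W + b²·σ²_Z + c²·σ²_R + 2ab·Cov[W, Z] + 2ac·Cov[W, R] + 2bc·Cov[Z, R], with a = 9, b = -4, c = -3.
= 1773.9 + 464 + 476.1 + (-1216.8) + (-545.4) + (-72)
= 879.8.

σ²_X = 879.8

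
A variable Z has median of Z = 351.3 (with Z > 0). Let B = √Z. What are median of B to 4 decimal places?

√Z is monotone on this domain, so median of B = √(351.3) ≈ 18.743.

median of B = 18.743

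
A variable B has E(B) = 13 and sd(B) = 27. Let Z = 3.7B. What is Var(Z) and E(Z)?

Z = 3.7B is linear with a = 3.7, b = 0.
Var(B) = 27² = 729.
Var(Z) = a²·Var(B) = 3.7²·729 = 9980.01.
E(Z) = a·E(B) + b = 3.7·13 = 48.1.

Var(Z) = 9980.01, E(Z) = 48.1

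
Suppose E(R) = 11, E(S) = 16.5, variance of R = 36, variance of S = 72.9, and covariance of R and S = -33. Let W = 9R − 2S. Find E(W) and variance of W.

E(W) = 9·E(R) + (-2)·E(S) = 9·11 + (-2)·16.5 = 66.
variance of W = a²·variance of R + b²·variance of S + 2ab·covariance of R and S with a = 9, b = -2.
= 9²·36 + (-2)²·72.9 + 2·9·(-2)·(-33)
= 2916 + 291.6 + 1188 = 4395.6.

E(W) = 66, variance of W = 4395.6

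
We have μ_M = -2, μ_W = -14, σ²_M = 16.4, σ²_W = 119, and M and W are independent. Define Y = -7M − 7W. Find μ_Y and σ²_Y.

μ_Y = 112, σ²_Y = 6634.6

μ_Y = (-7)·μ_M + (-7)·μ_W = (-7)·(-2) + (-7)·(-14) = 112.
σ²_Y = a²·σ²_M + b²·σ²_W + 2ab·Cov[M, W] with a = -7, b = -7.
Independence gives Cov[M, W] = 0.
= (-7)²·16.4 + (-7)²·119 + 2·(-7)·(-7)·0
= 803.6 + 5831 + 0 = 6634.6.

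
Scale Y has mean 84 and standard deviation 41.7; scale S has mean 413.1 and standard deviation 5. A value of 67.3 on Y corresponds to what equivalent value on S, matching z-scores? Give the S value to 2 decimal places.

S = 411.10

z = (67.3 − 84)/41.7 ≈ -0.4005.
S = 413.1 + z·5 = 413.1 + (67.3 − 84)·5/41.7 ≈ 411.10.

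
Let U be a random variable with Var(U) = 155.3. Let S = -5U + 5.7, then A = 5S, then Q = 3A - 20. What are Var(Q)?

Var(Q) = 873562.5

Var(S) = (-5)²·155.3 = 3882.5.
Var(A) = 5²·3882.5 = 97062.5.
Var(Q) = 3²·97062.5 = 873562.5.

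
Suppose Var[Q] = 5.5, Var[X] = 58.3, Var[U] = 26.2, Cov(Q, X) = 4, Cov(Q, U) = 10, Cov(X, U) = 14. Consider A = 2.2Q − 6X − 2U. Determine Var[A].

Var[A] = 2372.62

Var[A] = a²·Var[Q] + b²·Var[X] + c²·Var[U] + 2ab·Cov(Q, X) + 2ac·Cov(Q, U) + 2bc·Cov(X, U), with a = 2.2, b = -6, c = -2.
= 26.62 + 2098.8 + 104.8 + (-105.6) + (-88) + 336
= 2372.62.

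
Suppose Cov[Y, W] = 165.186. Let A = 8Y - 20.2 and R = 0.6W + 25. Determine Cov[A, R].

Cov[A, R] = a·c·Cov[Y, W] = 8·0.6·165.186 = 792.8928. Additive constants drop out.

Cov[A, R] = 792.8928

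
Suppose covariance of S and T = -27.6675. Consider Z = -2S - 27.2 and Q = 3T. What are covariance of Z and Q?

covariance of Z and Q = a·c·covariance of S and T = (-2)·3·(-27.6675) = 166.005. Additive constants drop out.

covariance of Z and Q = 166.005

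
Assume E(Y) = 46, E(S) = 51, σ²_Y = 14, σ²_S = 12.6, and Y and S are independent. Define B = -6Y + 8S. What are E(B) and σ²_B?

E(B) = 132, σ²_B = 1310.4

E(B) = (-6)·E(Y) + 8·E(S) = (-6)·46 + 8·51 = 132.
σ²_B = a²·σ²_Y + b²·σ²_S + 2ab·Cov[Y, S] with a = -6, b = 8.
Independence gives Cov[Y, S] = 0.
= (-6)²·14 + 8²·12.6 + 2·(-6)·8·0
= 504 + 806.4 + 0 = 1310.4.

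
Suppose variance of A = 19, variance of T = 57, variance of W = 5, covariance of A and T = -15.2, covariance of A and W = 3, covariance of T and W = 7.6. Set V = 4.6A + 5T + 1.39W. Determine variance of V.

variance of V = a²·variance of A + b²·variance of T + c²·variance of W + 2ab·covariance of A and T + 2ac·covariance of A and W + 2bc·covariance of T and W, with a = 4.6, b = 5, c = 1.39.
= 402.04 + 1425 + 9.6605 + (-699.2) + 38.364 + 105.64
= 1281.5045.

variance of V = 1281.5045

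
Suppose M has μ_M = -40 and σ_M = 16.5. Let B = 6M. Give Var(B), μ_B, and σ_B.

B = 6M is linear with a = 6, b = 0.
Var(M) = 16.5² = 272.25.
Var(B) = a²·Var(M) = 6²·272.25 = 9801.
μ_B = a·μ_M + b = 6·(-40) = -240.
σ_B = |a|·σ_M = |6|·16.5 = 99.

Var(B) = 9801, μ_B = -240, σ_B = 99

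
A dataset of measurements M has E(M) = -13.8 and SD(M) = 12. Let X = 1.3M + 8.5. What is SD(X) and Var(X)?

X = 1.3M + 8.5 is linear with a = 1.3, b = 8.5.
SD(X) = |a|·SD(M) = |1.3|·12 = 15.6.
Var(M) = 12² = 144.
Var(X) = a²·Var(M) = 1.3²·144 = 243.36 (the additive constant 8.5 does not affect variance).

SD(X) = 15.6, Var(X) = 243.36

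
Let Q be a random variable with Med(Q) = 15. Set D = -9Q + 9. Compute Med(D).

A linear map preserves order up to sign, so Med(D) = a·Med(Q) + b = (-9)·15 + 9 = -126.

Med(D) = -126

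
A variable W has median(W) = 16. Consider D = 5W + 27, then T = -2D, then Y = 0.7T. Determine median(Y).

median(D) = 5·16 + 27 = 107.
median(T) = (-2)·107 = -214.
median(Y) = 0.7·(-214) = -149.8.

median(Y) = -149.8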